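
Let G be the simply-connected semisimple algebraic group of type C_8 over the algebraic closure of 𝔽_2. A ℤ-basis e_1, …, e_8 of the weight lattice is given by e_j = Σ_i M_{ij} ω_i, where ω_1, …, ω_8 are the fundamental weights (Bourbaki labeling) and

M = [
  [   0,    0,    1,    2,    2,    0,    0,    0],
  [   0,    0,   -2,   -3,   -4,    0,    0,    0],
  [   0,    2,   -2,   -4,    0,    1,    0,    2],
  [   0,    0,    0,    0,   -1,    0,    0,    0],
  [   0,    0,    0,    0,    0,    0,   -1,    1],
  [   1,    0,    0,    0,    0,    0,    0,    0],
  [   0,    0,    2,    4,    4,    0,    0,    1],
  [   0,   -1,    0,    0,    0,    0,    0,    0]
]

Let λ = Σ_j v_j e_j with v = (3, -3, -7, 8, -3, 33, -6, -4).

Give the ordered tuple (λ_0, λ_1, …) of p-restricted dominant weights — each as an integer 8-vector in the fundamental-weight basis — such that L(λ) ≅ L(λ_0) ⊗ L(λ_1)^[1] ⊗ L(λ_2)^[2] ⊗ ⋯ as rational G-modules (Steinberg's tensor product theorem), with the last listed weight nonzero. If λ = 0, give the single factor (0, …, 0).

((1, 0, 1, 1, 0, 1, 0, 1), (1, 1, 0, 1, 1, 1, 1, 1))

Converting to the ω-basis (c_i = row i of M dotted with v = (3, -3, -7, 8, -3, 33, -6, -4)):
  c_1 = 0*3 + 0*-3 + 1*-7 + 2*8 + 2*-3 + 0*33 + 0*-6 + 0*-4 = 3
  c_2 = 0*3 + 0*-3 + -2*-7 + -3*8 + -4*-3 + 0*33 + 0*-6 + 0*-4 = 2
  c_3 = 0*3 + 2*-3 + -2*-7 + -4*8 + 0*-3 + 1*33 + 0*-6 + 2*-4 = 1
  c_4 = 0*3 + 0*-3 + 0*-7 + 0*8 + -1*-3 + 0*33 + 0*-6 + 0*-4 = 3
  c_5 = 0*3 + 0*-3 + 0*-7 + 0*8 + 0*-3 + 0*33 + -1*-6 + 1*-4 = 2
  c_6 = 1*3 + 0*-3 + 0*-7 + 0*8 + 0*-3 + 0*33 + 0*-6 + 0*-4 = 3
  c_7 = 0*3 + 0*-3 + 2*-7 + 4*8 + 4*-3 + 0*33 + 0*-6 + 1*-4 = 2
  c_8 = 0*3 + -1*-3 + 0*-7 + 0*8 + 0*-3 + 0*33 + 0*-6 + 0*-4 = 3
Writing each c_i in base p = 2:
  c_1 = 3 = 1·2^0 + 1·2^1
  c_2 = 2 = 0·2^0 + 1·2^1
  c_3 = 1 = 1·2^0
  c_4 = 3 = 1·2^0 + 1·2^1
  c_5 = 2 = 0·2^0 + 1·2^1
  c_6 = 3 = 1·2^0 + 1·2^1
  c_7 = 2 = 0·2^0 + 1·2^1
  c_8 = 3 = 1·2^0 + 1·2^1
p-restricted factor λ_0 = (1, 0, 1, 1, 0, 1, 0, 1)
p-restricted factor λ_1 = (1, 1, 0, 1, 1, 1, 1, 1)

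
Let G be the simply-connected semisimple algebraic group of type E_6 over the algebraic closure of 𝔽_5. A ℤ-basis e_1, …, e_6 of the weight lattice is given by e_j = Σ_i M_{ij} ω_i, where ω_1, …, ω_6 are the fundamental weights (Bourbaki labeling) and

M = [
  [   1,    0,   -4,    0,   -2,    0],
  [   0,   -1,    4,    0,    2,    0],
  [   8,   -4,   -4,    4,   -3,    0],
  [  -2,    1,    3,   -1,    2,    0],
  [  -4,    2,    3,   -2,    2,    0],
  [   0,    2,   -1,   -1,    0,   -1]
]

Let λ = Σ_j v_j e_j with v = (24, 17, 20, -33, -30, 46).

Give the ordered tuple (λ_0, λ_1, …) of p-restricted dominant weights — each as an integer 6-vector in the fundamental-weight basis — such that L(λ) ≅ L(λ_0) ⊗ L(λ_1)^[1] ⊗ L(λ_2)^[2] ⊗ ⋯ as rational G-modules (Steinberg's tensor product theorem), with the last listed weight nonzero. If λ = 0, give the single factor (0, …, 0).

Change of basis e → ω: c = M·v where v = (24, 17, 20, -33, -30, 46):
  c_1 = 1*24 + 0*17 + -4*20 + 0*-33 + -2*-30 + 0*46 = 4
  c_2 = 0*24 + -1*17 + 4*20 + 0*-33 + 2*-30 + 0*46 = 3
  c_3 = 8*24 + -4*17 + -4*20 + 4*-33 + -3*-30 + 0*46 = 2
  c_4 = -2*24 + 1*17 + 3*20 + -1*-33 + 2*-30 + 0*46 = 2
  c_5 = -4*24 + 2*17 + 3*20 + -2*-33 + 2*-30 + 0*46 = 4
  c_6 = 0*24 + 2*17 + -1*20 + -1*-33 + 0*-30 + -1*46 = 1
Expand coordinatewise in base 5:
  c_1 = 4 = 4·5^0
  c_2 = 3 = 3·5^0
  c_3 = 2 = 2·5^0
  c_4 = 2 = 2·5^0
  c_5 = 4 = 4·5^0
  c_6 = 1 = 1·5^0
p-restricted factor λ_0 = (4, 3, 2, 2, 4, 1)

((4, 3, 2, 2, 4, 1),)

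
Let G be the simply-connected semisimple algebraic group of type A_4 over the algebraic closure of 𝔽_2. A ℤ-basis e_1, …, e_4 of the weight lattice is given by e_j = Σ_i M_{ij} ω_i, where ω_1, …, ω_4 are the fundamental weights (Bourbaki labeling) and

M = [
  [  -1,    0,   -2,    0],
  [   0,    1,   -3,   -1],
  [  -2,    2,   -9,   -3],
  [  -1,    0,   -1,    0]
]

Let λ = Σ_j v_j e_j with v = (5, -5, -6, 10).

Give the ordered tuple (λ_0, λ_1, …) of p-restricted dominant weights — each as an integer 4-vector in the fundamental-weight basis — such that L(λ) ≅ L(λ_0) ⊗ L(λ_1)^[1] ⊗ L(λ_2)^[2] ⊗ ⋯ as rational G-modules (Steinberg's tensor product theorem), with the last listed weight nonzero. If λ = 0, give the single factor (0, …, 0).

((1, 1, 0, 1), (1, 1, 0, 0), (1, 0, 1, 0))

Change of basis e → ω: c = M·v where v = (5, -5, -6, 10):
  c_1 = (-1)·(5) + (0)·(-5) + (-2)·(-6) + (0)·(10) = 7
  c_2 = (0)·(5) + (1)·(-5) + (-3)·(-6) + (-1)·(10) = 3
  c_3 = (-2)·(5) + (2)·(-5) + (-9)·(-6) + (-3)·(10) = 4
  c_4 = (-1)·(5) + (0)·(-5) + (-1)·(-6) + (0)·(10) = 1
p = 2; digits c_i = Σ_j d_{ij}·2^j, 0 ≤ d_{ij} < 2:
  c_1 = 7 = 1·2^0 + 1·2^1 + 1·2^2
  c_2 = 3 = 1·2^0 + 1·2^1
  c_3 = 4 = 0·2^0 + 0·2^1 + 1·2^2
  c_4 = 1 = 1·2^0
p-restricted factor λ_0 = (1, 1, 0, 1)
p-restricted factor λ_1 = (1, 1, 0, 0)
p-restricted factor λ_2 = (1, 0, 1, 0)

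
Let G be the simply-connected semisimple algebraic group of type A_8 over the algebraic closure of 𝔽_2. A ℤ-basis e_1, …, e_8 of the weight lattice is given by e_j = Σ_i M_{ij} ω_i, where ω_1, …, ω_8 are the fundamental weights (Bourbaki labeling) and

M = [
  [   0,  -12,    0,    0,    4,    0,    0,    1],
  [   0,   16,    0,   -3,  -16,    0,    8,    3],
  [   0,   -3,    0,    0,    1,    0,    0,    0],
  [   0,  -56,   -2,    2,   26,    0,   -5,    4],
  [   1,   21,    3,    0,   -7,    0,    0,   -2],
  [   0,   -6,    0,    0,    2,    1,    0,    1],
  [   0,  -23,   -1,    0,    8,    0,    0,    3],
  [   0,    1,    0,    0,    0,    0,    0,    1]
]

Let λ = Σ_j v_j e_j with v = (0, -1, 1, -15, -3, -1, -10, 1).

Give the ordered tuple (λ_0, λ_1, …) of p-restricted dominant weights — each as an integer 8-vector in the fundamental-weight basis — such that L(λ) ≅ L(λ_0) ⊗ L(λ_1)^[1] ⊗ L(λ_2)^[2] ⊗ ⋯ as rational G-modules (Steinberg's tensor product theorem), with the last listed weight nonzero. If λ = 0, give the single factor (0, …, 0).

In the fundamental-weight basis, λ has coordinates c = M·v (v = (0, -1, 1, -15, -3, -1, -10, 1)):
  c_1 = 0·0 + (-12)·(-1) + 0·1 + (0)·(-15) + (4)·(-3) + (0)·(-1) + (0)·(-10) + 1·1 = 1
  c_2 = 0·0 + (16)·(-1) + 0·1 + (-3)·(-15) + (-16)·(-3) + (0)·(-1) + (8)·(-10) + 3·1 = 0
  c_3 = 0·0 + (-3)·(-1) + 0·1 + (0)·(-15) + (1)·(-3) + (0)·(-1) + (0)·(-10) + 0·1 = 0
  c_4 = 0·0 + (-56)·(-1) + (-2)·(1) + (2)·(-15) + (26)·(-3) + (0)·(-1) + (-5)·(-10) + 4·1 = 0
  c_5 = 1·0 + (21)·(-1) + 3·1 + (0)·(-15) + (-7)·(-3) + (0)·(-1) + (0)·(-10) + (-2)·(1) = 1
  c_6 = 0·0 + (-6)·(-1) + 0·1 + (0)·(-15) + (2)·(-3) + (1)·(-1) + (0)·(-10) + 1·1 = 0
  c_7 = 0·0 + (-23)·(-1) + (-1)·(1) + (0)·(-15) + (8)·(-3) + (0)·(-1) + (0)·(-10) + 3·1 = 1
  c_8 = 0·0 + (1)·(-1) + 0·1 + (0)·(-15) + (0)·(-3) + (0)·(-1) + (0)·(-10) + 1·1 = 0
p = 2; digits c_i = Σ_j d_{ij}·2^j, 0 ≤ d_{ij} < 2:
  c_1 = 1 = 1·2^0
  c_2 = 0
  c_3 = 0
  c_4 = 0
  c_5 = 1 = 1·2^0
  c_6 = 0
  c_7 = 1 = 1·2^0
  c_8 = 0
Factor λ_0 = (1, 0, 0, 0, 1, 0, 1, 0)

((1, 0, 0, 0, 1, 0, 1, 0),)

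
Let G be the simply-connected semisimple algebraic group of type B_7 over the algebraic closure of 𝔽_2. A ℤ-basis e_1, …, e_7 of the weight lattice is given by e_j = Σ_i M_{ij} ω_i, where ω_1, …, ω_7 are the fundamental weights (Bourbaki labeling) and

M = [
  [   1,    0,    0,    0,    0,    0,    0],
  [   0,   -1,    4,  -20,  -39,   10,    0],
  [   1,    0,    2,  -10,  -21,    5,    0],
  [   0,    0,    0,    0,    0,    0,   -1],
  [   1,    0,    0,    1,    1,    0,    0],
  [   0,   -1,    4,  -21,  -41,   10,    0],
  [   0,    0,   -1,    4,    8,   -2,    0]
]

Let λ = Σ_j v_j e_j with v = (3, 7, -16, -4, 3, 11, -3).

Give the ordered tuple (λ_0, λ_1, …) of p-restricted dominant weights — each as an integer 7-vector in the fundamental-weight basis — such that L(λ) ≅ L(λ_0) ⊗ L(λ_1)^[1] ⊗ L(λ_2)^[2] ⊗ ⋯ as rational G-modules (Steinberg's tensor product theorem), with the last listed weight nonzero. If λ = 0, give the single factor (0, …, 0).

Compute c_i = Σ_j M_{ij} v_j with v = (3, 7, -16, -4, 3, 11, -3):
  c_1 = 1·3 + 0·7 + (0)·(-16) + (0)·(-4) + 0·3 + 0·11 + (0)·(-3) = 3
  c_2 = 0·3 + (-1)·(7) + (4)·(-16) + (-20)·(-4) + (-39)·(3) + 10·11 + (0)·(-3) = 2
  c_3 = 1·3 + 0·7 + (2)·(-16) + (-10)·(-4) + (-21)·(3) + 5·11 + (0)·(-3) = 3
  c_4 = 0·3 + 0·7 + (0)·(-16) + (0)·(-4) + 0·3 + 0·11 + (-1)·(-3) = 3
  c_5 = 1·3 + 0·7 + (0)·(-16) + (1)·(-4) + 1·3 + 0·11 + (0)·(-3) = 2
  c_6 = 0·3 + (-1)·(7) + (4)·(-16) + (-21)·(-4) + (-41)·(3) + 10·11 + (0)·(-3) = 0
  c_7 = 0·3 + 0·7 + (-1)·(-16) + (4)·(-4) + 8·3 + (-2)·(11) + (0)·(-3) = 2
Expand coordinatewise in base 2:
  c_1 = 3 = 1·2^0 + 1·2^1
  c_2 = 2 = 0·2^0 + 1·2^1
  c_3 = 3 = 1·2^0 + 1·2^1
  c_4 = 3 = 1·2^0 + 1·2^1
  c_5 = 2 = 0·2^0 + 1·2^1
  c_6 = 0
  c_7 = 2 = 0·2^0 + 1·2^1
λ_0 = (1, 0, 1, 1, 0, 0, 0)
λ_1 = (1, 1, 1, 1, 1, 0, 1)

((1, 0, 1, 1, 0, 0, 0), (1, 1, 1, 1, 1, 0, 1))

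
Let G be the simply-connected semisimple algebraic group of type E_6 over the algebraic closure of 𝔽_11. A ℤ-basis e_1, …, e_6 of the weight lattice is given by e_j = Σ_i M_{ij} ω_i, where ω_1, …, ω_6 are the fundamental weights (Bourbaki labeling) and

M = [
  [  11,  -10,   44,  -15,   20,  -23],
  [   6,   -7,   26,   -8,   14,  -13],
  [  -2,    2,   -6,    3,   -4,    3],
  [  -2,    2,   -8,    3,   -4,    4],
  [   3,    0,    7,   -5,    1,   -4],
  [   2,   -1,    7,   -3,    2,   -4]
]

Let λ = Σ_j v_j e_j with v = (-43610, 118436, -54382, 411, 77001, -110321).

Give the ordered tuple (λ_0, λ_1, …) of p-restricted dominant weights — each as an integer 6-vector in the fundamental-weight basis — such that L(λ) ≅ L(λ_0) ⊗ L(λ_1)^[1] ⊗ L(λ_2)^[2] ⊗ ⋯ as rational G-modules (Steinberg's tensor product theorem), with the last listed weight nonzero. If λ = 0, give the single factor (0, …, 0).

In the fundamental-weight basis, λ has coordinates c = M·v (v = (-43610, 118436, -54382, 411, 77001, -110321)):
  c_1 = (11)·(-43610) + (-10)·(118436) + (44)·(-54382) + (-15)·(411) + 20·77001 + (-23)·(-110321) = 14360
  c_2 = (6)·(-43610) + (-7)·(118436) + (26)·(-54382) + (-8)·(411) + 14·77001 + (-13)·(-110321) = 4255
  c_3 = (-2)·(-43610) + 2·118436 + (-6)·(-54382) + 3·411 + (-4)·(77001) + (3)·(-110321) = 12650
  c_4 = (-2)·(-43610) + 2·118436 + (-8)·(-54382) + 3·411 + (-4)·(77001) + (4)·(-110321) = 11093
  c_5 = (3)·(-43610) + 0·118436 + (7)·(-54382) + (-5)·(411) + 1·77001 + (-4)·(-110321) = 4726
  c_6 = (2)·(-43610) + (-1)·(118436) + (7)·(-54382) + (-3)·(411) + 2·77001 + (-4)·(-110321) = 7723
p = 11; digits c_i = Σ_j d_{ij}·11^j, 0 ≤ d_{ij} < 11:
  c_1 = 14360 = 5·11^0 + 7·11^1 + 8·11^2 + 10·11^3
  c_2 = 4255 = 9·11^0 + 1·11^1 + 2·11^2 + 3·11^3
  c_3 = 12650 = 0·11^0 + 6·11^1 + 5·11^2 + 9·11^3
  c_4 = 11093 = 5·11^0 + 7·11^1 + 3·11^2 + 8·11^3
  c_5 = 4726 = 7·11^0 + 0·11^1 + 6·11^2 + 3·11^3
  c_6 = 7723 = 1·11^0 + 9·11^1 + 8·11^2 + 5·11^3
Factor λ_0 = (5, 9, 0, 5, 7, 1)
Factor λ_1 = (7, 1, 6, 7, 0, 9)
Factor λ_2 = (8, 2, 5, 3, 6, 8)
Factor λ_3 = (10, 3, 9, 8, 3, 5)

((5, 9, 0, 5, 7, 1), (7, 1, 6, 7, 0, 9), (8, 2, 5, 3, 6, 8), (10, 3, 9, 8, 3, 5))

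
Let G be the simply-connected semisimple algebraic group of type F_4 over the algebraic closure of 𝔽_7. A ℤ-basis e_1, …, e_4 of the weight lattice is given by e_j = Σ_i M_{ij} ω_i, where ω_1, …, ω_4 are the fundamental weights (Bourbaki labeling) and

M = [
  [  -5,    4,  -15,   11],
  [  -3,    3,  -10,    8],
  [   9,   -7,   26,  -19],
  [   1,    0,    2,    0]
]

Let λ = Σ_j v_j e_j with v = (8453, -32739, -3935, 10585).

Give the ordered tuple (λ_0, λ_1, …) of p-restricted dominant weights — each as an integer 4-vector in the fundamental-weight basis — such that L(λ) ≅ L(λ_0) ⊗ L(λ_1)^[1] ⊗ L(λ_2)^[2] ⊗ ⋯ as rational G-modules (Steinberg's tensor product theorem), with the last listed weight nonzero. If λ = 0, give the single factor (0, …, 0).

((6, 6, 5, 2), (4, 1, 1, 6), (3, 2, 2, 4), (6, 1, 5, 1))

Compute c_i = Σ_j M_{ij} v_j with v = (8453, -32739, -3935, 10585):
  c_1 = (-5)·(8453) + (4)·(-32739) + (-15)·(-3935) + (11)·(10585) = 2239
  c_2 = (-3)·(8453) + (3)·(-32739) + (-10)·(-3935) + (8)·(10585) = 454
  c_3 = (9)·(8453) + (-7)·(-32739) + (26)·(-3935) + (-19)·(10585) = 1825
  c_4 = (1)·(8453) + (0)·(-32739) + (2)·(-3935) + (0)·(10585) = 583
Writing each c_i in base p = 7:
  c_1 = 2239 = 6·7^0 + 4·7^1 + 3·7^2 + 6·7^3
  c_2 = 454 = 6·7^0 + 1·7^1 + 2·7^2 + 1·7^3
  c_3 = 1825 = 5·7^0 + 1·7^1 + 2·7^2 + 5·7^3
  c_4 = 583 = 2·7^0 + 6·7^1 + 4·7^2 + 1·7^3
λ_0 = (6, 6, 5, 2)
λ_1 = (4, 1, 1, 6)
λ_2 = (3, 2, 2, 4)
λ_3 = (6, 1, 5, 1)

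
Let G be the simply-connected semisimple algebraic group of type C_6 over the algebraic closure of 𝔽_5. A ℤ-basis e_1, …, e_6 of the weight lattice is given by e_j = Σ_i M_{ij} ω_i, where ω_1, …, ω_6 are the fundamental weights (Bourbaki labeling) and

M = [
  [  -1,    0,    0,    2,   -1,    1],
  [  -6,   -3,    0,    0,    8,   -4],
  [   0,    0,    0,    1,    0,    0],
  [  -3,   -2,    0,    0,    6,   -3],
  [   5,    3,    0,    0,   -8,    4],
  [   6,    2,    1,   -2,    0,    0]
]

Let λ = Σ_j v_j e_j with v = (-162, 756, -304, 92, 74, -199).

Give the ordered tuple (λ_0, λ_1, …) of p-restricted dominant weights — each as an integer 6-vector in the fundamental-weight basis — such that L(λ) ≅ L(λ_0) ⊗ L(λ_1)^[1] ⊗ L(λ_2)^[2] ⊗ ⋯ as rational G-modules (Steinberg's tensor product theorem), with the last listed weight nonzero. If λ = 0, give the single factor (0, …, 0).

((3, 2, 2, 0, 0, 2), (4, 3, 3, 3, 4, 0), (2, 3, 3, 0, 2, 2))

In the fundamental-weight basis, λ has coordinates c = M·v (v = (-162, 756, -304, 92, 74, -199)):
  c_1 = (-1)·(-162) + 0·756 + (0)·(-304) + 2·92 + (-1)·(74) + (1)·(-199) = 73
  c_2 = (-6)·(-162) + (-3)·(756) + (0)·(-304) + 0·92 + 8·74 + (-4)·(-199) = 92
  c_3 = (0)·(-162) + 0·756 + (0)·(-304) + 1·92 + 0·74 + (0)·(-199) = 92
  c_4 = (-3)·(-162) + (-2)·(756) + (0)·(-304) + 0·92 + 6·74 + (-3)·(-199) = 15
  c_5 = (5)·(-162) + 3·756 + (0)·(-304) + 0·92 + (-8)·(74) + (4)·(-199) = 70
  c_6 = (6)·(-162) + 2·756 + (1)·(-304) + (-2)·(92) + 0·74 + (0)·(-199) = 52
Writing each c_i in base p = 5:
  c_1 = 73 = 3·5^0 + 4·5^1 + 2·5^2
  c_2 = 92 = 2·5^0 + 3·5^1 + 3·5^2
  c_3 = 92 = 2·5^0 + 3·5^1 + 3·5^2
  c_4 = 15 = 0·5^0 + 3·5^1
  c_5 = 70 = 0·5^0 + 4·5^1 + 2·5^2
  c_6 = 52 = 2·5^0 + 0·5^1 + 2·5^2
Factor λ_0 = (3, 2, 2, 0, 0, 2)
Factor λ_1 = (4, 3, 3, 3, 4, 0)
Factor λ_2 = (2, 3, 3, 0, 2, 2)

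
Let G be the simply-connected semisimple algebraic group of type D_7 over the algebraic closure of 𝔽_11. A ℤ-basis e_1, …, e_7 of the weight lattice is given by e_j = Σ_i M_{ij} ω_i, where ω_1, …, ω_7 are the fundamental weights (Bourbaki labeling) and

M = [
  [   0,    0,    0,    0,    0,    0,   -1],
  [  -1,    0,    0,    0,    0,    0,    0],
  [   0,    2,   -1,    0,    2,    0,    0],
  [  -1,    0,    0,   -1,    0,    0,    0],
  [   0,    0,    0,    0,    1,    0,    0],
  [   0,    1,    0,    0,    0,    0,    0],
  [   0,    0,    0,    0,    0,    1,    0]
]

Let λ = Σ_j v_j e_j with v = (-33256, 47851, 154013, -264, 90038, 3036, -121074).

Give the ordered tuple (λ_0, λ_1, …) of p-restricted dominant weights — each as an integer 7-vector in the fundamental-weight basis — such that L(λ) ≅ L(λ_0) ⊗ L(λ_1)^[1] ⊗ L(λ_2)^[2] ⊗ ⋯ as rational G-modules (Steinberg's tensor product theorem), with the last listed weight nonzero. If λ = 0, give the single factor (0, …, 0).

In the fundamental-weight basis, λ has coordinates c = M·v (v = (-33256, 47851, 154013, -264, 90038, 3036, -121074)):
  c_1 = (0)·(-33256) + (0)·(47851) + (0)·(154013) + (0)·(-264) + (0)·(90038) + (0)·(3036) + (-1)·(-121074) = 121074
  c_2 = (-1)·(-33256) + (0)·(47851) + (0)·(154013) + (0)·(-264) + (0)·(90038) + (0)·(3036) + (0)·(-121074) = 33256
  c_3 = (0)·(-33256) + (2)·(47851) + (-1)·(154013) + (0)·(-264) + (2)·(90038) + (0)·(3036) + (0)·(-121074) = 121765
  c_4 = (-1)·(-33256) + (0)·(47851) + (0)·(154013) + (-1)·(-264) + (0)·(90038) + (0)·(3036) + (0)·(-121074) = 33520
  c_5 = (0)·(-33256) + (0)·(47851) + (0)·(154013) + (0)·(-264) + (1)·(90038) + (0)·(3036) + (0)·(-121074) = 90038
  c_6 = (0)·(-33256) + (1)·(47851) + (0)·(154013) + (0)·(-264) + (0)·(90038) + (0)·(3036) + (0)·(-121074) = 47851
  c_7 = (0)·(-33256) + (0)·(47851) + (0)·(154013) + (0)·(-264) + (0)·(90038) + (1)·(3036) + (0)·(-121074) = 3036
p = 11; digits c_i = Σ_j d_{ij}·11^j, 0 ≤ d_{ij} < 11:
  c_1 = 121074 = 8·11^0 + 6·11^1 + 10·11^2 + 2·11^3 + 8·11^4
  c_2 = 33256 = 3·11^0 + 9·11^1 + 10·11^2 + 2·11^3 + 2·11^4
  c_3 = 121765 = 6·11^0 + 3·11^1 + 5·11^2 + 3·11^3 + 8·11^4
  c_4 = 33520 = 3·11^0 + 0·11^1 + 2·11^2 + 3·11^3 + 2·11^4
  c_5 = 90038 = 3·11^0 + 1·11^1 + 7·11^2 + 1·11^3 + 6·11^4
  c_6 = 47851 = 1·11^0 + 5·11^1 + 10·11^2 + 2·11^3 + 3·11^4
  c_7 = 3036 = 0·11^0 + 1·11^1 + 3·11^2 + 2·11^3
Factor λ_0 = (8, 3, 6, 3, 3, 1, 0)
Factor λ_1 = (6, 9, 3, 0, 1, 5, 1)
Factor λ_2 = (10, 10, 5, 2, 7, 10, 3)
Factor λ_3 = (2, 2, 3, 3, 1, 2, 2)
Factor λ_4 = (8, 2, 8, 2, 6, 3, 0)

((8, 3, 6, 3, 3, 1, 0), (6, 9, 3, 0, 1, 5, 1), (10, 10, 5, 2, 7, 10, 3), (2, 2, 3, 3, 1, 2, 2), (8, 2, 8, 2, 6, 3, 0))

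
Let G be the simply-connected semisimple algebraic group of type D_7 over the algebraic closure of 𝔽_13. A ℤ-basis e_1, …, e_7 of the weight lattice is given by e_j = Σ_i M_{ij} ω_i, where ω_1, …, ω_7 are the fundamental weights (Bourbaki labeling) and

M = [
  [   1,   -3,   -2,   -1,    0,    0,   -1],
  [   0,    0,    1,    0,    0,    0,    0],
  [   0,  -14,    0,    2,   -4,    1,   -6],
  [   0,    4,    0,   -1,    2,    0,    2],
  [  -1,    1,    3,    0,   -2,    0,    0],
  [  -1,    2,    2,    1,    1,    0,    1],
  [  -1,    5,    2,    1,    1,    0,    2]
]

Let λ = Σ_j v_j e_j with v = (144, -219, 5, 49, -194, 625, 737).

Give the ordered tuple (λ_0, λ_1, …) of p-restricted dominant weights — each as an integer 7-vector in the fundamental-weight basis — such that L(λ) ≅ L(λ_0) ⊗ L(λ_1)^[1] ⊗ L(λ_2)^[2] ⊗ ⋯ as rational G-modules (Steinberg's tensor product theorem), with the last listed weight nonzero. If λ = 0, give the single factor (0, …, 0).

((5, 5, 0, 5, 1, 7, 9), (0, 0, 11, 12, 3, 1, 7))

Converting to the ω-basis (c_i = row i of M dotted with v = (144, -219, 5, 49, -194, 625, 737)):
  c_1 = 1·144 + (-3)·(-219) + (-2)·(5) + (-1)·(49) + (0)·(-194) + 0·625 + (-1)·(737) = 5
  c_2 = 0·144 + (0)·(-219) + 1·5 + 0·49 + (0)·(-194) + 0·625 + 0·737 = 5
  c_3 = 0·144 + (-14)·(-219) + 0·5 + 2·49 + (-4)·(-194) + 1·625 + (-6)·(737) = 143
  c_4 = 0·144 + (4)·(-219) + 0·5 + (-1)·(49) + (2)·(-194) + 0·625 + 2·737 = 161
  c_5 = (-1)·(144) + (1)·(-219) + 3·5 + 0·49 + (-2)·(-194) + 0·625 + 0·737 = 40
  c_6 = (-1)·(144) + (2)·(-219) + 2·5 + 1·49 + (1)·(-194) + 0·625 + 1·737 = 20
  c_7 = (-1)·(144) + (5)·(-219) + 2·5 + 1·49 + (1)·(-194) + 0·625 + 2·737 = 100
Base-13 expansion of each c_i:
  c_1 = 5 = 5·13^0
  c_2 = 5 = 5·13^0
  c_3 = 143 = 0·13^0 + 11·13^1
  c_4 = 161 = 5·13^0 + 12·13^1
  c_5 = 40 = 1·13^0 + 3·13^1
  c_6 = 20 = 7·13^0 + 1·13^1
  c_7 = 100 = 9·13^0 + 7·13^1
Factor λ_0 = (5, 5, 0, 5, 1, 7, 9)
Factor λ_1 = (0, 0, 11, 12, 3, 1, 7)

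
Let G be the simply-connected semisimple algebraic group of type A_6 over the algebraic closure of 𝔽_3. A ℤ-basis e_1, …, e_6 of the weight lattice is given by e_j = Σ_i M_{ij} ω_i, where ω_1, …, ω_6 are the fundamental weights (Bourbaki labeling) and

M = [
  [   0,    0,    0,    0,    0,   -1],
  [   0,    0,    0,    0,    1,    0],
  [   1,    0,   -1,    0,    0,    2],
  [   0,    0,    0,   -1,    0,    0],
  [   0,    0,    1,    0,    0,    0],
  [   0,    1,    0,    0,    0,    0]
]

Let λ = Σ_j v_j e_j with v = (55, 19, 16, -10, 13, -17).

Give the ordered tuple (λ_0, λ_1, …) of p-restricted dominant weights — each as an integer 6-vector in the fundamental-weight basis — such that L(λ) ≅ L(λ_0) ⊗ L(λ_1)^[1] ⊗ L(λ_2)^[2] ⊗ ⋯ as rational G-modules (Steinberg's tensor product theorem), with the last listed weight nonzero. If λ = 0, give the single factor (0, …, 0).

Compute c_i = Σ_j M_{ij} v_j with v = (55, 19, 16, -10, 13, -17):
  c_1 = 0·55 + 0·19 + 0·16 + (0)·(-10) + 0·13 + (-1)·(-17) = 17
  c_2 = 0·55 + 0·19 + 0·16 + (0)·(-10) + 1·13 + (0)·(-17) = 13
  c_3 = 1·55 + 0·19 + (-1)·(16) + (0)·(-10) + 0·13 + (2)·(-17) = 5
  c_4 = 0·55 + 0·19 + 0·16 + (-1)·(-10) + 0·13 + (0)·(-17) = 10
  c_5 = 0·55 + 0·19 + 1·16 + (0)·(-10) + 0·13 + (0)·(-17) = 16
  c_6 = 0·55 + 1·19 + 0·16 + (0)·(-10) + 0·13 + (0)·(-17) = 19
p = 3; digits c_i = Σ_j d_{ij}·3^j, 0 ≤ d_{ij} < 3:
  c_1 = 17 = 2·3^0 + 2·3^1 + 1·3^2
  c_2 = 13 = 1·3^0 + 1·3^1 + 1·3^2
  c_3 = 5 = 2·3^0 + 1·3^1
  c_4 = 10 = 1·3^0 + 0·3^1 + 1·3^2
  c_5 = 16 = 1·3^0 + 2·3^1 + 1·3^2
  c_6 = 19 = 1·3^0 + 0·3^1 + 2·3^2
λ_0 = (2, 1, 2, 1, 1, 1)
λ_1 = (2, 1, 1, 0, 2, 0)
λ_2 = (1, 1, 0, 1, 1, 2)

((2, 1, 2, 1, 1, 1), (2, 1, 1, 0, 2, 0), (1, 1, 0, 1, 1, 2))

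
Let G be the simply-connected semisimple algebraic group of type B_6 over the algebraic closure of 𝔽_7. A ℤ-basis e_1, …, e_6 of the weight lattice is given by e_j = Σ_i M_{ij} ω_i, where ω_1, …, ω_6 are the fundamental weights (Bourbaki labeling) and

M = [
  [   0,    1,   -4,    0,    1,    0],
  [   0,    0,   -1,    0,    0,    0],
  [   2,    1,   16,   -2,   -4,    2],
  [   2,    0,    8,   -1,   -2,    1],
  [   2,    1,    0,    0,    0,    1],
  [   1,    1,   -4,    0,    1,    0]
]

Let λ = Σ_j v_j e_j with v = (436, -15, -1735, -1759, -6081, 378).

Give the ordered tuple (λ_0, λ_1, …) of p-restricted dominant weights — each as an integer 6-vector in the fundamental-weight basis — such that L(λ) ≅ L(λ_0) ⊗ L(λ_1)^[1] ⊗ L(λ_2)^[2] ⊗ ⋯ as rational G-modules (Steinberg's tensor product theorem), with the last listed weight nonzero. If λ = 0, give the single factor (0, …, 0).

((4, 6, 1, 3, 3, 6), (1, 2, 4, 2, 1, 0), (3, 0, 6, 5, 4, 5), (2, 5, 4, 3, 3, 3))

In the fundamental-weight basis, λ has coordinates c = M·v (v = (436, -15, -1735, -1759, -6081, 378)):
  c_1 = (0)·(436) + (1)·(-15) + (-4)·(-1735) + (0)·(-1759) + (1)·(-6081) + (0)·(378) = 844
  c_2 = (0)·(436) + (0)·(-15) + (-1)·(-1735) + (0)·(-1759) + (0)·(-6081) + (0)·(378) = 1735
  c_3 = (2)·(436) + (1)·(-15) + (16)·(-1735) + (-2)·(-1759) + (-4)·(-6081) + (2)·(378) = 1695
  c_4 = (2)·(436) + (0)·(-15) + (8)·(-1735) + (-1)·(-1759) + (-2)·(-6081) + (1)·(378) = 1291
  c_5 = (2)·(436) + (1)·(-15) + (0)·(-1735) + (0)·(-1759) + (0)·(-6081) + (1)·(378) = 1235
  c_6 = (1)·(436) + (1)·(-15) + (-4)·(-1735) + (0)·(-1759) + (1)·(-6081) + (0)·(378) = 1280
Base-7 expansion of each c_i:
  c_1 = 844 = 4·7^0 + 1·7^1 + 3·7^2 + 2·7^3
  c_2 = 1735 = 6·7^0 + 2·7^1 + 0·7^2 + 5·7^3
  c_3 = 1695 = 1·7^0 + 4·7^1 + 6·7^2 + 4·7^3
  c_4 = 1291 = 3·7^0 + 2·7^1 + 5·7^2 + 3·7^3
  c_5 = 1235 = 3·7^0 + 1·7^1 + 4·7^2 + 3·7^3
  c_6 = 1280 = 6·7^0 + 0·7^1 + 5·7^2 + 3·7^3
Factor λ_0 = (4, 6, 1, 3, 3, 6)
Factor λ_1 = (1, 2, 4, 2, 1, 0)
Factor λ_2 = (3, 0, 6, 5, 4, 5)
Factor λ_3 = (2, 5, 4, 3, 3, 3)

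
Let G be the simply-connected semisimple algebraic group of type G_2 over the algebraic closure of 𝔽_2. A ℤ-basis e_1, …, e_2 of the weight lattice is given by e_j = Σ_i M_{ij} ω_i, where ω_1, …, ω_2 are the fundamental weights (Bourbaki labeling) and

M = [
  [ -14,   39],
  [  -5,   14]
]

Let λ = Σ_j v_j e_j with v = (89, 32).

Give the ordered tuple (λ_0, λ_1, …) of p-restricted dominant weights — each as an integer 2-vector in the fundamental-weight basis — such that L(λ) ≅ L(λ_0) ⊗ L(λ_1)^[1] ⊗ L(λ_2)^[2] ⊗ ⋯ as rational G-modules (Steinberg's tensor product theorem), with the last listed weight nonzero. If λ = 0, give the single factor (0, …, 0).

Compute c_i = Σ_j M_{ij} v_j with v = (89, 32):
  c_1 = (-14)·(89) + 39·32 = 2
  c_2 = (-5)·(89) + 14·32 = 3
Base-2 expansion of each c_i:
  c_1 = 2 = 0·2^0 + 1·2^1
  c_2 = 3 = 1·2^0 + 1·2^1
λ_0 = (0, 1)
λ_1 = (1, 1)

((0, 1), (1, 1))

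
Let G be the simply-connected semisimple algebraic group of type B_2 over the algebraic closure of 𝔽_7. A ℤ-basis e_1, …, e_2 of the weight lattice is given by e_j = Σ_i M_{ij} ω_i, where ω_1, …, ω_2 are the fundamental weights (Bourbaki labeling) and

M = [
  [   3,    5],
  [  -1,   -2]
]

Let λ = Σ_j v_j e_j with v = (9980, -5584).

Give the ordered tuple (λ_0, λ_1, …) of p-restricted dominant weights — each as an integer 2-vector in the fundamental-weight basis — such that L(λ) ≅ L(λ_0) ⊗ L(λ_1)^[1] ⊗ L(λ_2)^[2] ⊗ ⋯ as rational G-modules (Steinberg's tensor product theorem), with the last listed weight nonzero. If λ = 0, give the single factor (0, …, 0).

((4, 5), (1, 1), (6, 3), (5, 3))

Compute c_i = Σ_j M_{ij} v_j with v = (9980, -5584):
  c_1 = (3)·(9980) + (5)·(-5584) = 2020
  c_2 = (-1)·(9980) + (-2)·(-5584) = 1188
Base-7 expansion of each c_i:
  c_1 = 2020 = 4·7^0 + 1·7^1 + 6·7^2 + 5·7^3
  c_2 = 1188 = 5·7^0 + 1·7^1 + 3·7^2 + 3·7^3
λ_0 = (4, 5)
λ_1 = (1, 1)
λ_2 = (6, 3)
λ_3 = (5, 3)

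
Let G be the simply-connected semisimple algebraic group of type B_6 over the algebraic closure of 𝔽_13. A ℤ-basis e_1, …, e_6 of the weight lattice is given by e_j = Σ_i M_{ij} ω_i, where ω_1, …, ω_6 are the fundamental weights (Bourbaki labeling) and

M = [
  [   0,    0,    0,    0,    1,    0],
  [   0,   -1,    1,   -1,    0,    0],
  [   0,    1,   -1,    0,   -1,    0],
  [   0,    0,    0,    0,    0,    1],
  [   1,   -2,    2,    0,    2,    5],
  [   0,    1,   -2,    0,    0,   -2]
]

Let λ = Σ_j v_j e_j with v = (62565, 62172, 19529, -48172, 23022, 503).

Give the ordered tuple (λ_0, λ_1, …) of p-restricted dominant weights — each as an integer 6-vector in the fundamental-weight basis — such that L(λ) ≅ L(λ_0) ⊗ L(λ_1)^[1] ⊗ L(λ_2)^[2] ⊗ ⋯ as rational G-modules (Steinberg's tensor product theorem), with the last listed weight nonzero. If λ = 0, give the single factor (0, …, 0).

In the fundamental-weight basis, λ has coordinates c = M·v (v = (62565, 62172, 19529, -48172, 23022, 503)):
  c_1 = (0)·(62565) + (0)·(62172) + (0)·(19529) + (0)·(-48172) + (1)·(23022) + (0)·(503) = 23022
  c_2 = (0)·(62565) + (-1)·(62172) + (1)·(19529) + (-1)·(-48172) + (0)·(23022) + (0)·(503) = 5529
  c_3 = (0)·(62565) + (1)·(62172) + (-1)·(19529) + (0)·(-48172) + (-1)·(23022) + (0)·(503) = 19621
  c_4 = (0)·(62565) + (0)·(62172) + (0)·(19529) + (0)·(-48172) + (0)·(23022) + (1)·(503) = 503
  c_5 = (1)·(62565) + (-2)·(62172) + (2)·(19529) + (0)·(-48172) + (2)·(23022) + (5)·(503) = 25838
  c_6 = (0)·(62565) + (1)·(62172) + (-2)·(19529) + (0)·(-48172) + (0)·(23022) + (-2)·(503) = 22108
p = 13; digits c_i = Σ_j d_{ij}·13^j, 0 ≤ d_{ij} < 13:
  c_1 = 23022 = 12·13^0 + 2·13^1 + 6·13^2 + 10·13^3
  c_2 = 5529 = 4·13^0 + 9·13^1 + 6·13^2 + 2·13^3
  c_3 = 19621 = 4·13^0 + 1·13^1 + 12·13^2 + 8·13^3
  c_4 = 503 = 9·13^0 + 12·13^1 + 2·13^2
  c_5 = 25838 = 7·13^0 + 11·13^1 + 9·13^2 + 11·13^3
  c_6 = 22108 = 8·13^0 + 10·13^1 + 0·13^2 + 10·13^3
Factor λ_0 = (12, 4, 4, 9, 7, 8)
Factor λ_1 = (2, 9, 1, 12, 11, 10)
Factor λ_2 = (6, 6, 12, 2, 9, 0)
Factor λ_3 = (10, 2, 8, 0, 11, 10)

((12, 4, 4, 9, 7, 8), (2, 9, 1, 12, 11, 10), (6, 6, 12, 2, 9, 0), (10, 2, 8, 0, 11, 10))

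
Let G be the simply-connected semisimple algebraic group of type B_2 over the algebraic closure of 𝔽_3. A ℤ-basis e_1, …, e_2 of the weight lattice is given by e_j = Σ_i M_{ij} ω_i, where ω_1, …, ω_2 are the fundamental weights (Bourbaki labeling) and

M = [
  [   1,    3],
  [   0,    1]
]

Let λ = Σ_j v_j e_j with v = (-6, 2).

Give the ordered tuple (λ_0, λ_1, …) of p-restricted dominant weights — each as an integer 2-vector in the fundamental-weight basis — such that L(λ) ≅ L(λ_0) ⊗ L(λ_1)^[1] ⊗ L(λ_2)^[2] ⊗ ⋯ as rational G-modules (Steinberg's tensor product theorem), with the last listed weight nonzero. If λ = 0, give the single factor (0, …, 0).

Compute c_i = Σ_j M_{ij} v_j with v = (-6, 2):
  c_1 = (1)·(-6) + 3·2 = 0
  c_2 = (0)·(-6) + 1·2 = 2
Writing each c_i in base p = 3:
  c_1 = 0
  c_2 = 2 = 2·3^0
p-restricted factor λ_0 = (0, 2)

((0, 2),)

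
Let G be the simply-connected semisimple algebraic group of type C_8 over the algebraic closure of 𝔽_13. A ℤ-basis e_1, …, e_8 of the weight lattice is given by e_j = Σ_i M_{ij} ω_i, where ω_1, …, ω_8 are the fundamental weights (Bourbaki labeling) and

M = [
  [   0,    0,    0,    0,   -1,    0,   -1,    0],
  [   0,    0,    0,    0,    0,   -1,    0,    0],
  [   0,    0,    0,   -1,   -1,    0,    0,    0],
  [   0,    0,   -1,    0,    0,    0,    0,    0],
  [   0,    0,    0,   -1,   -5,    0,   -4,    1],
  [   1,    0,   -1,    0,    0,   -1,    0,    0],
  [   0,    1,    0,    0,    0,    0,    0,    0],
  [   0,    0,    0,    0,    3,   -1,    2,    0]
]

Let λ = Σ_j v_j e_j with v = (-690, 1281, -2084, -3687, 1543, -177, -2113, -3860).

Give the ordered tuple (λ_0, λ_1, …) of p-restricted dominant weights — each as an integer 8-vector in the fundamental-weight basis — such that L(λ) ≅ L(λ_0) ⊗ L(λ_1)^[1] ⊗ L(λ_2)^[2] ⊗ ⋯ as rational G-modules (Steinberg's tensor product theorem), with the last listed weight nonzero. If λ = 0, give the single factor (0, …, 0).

ω-coordinates c = M·v, v = (-690, 1281, -2084, -3687, 1543, -177, -2113, -3860):
  c_1 = 0*-690 + 0*1281 + 0*-2084 + 0*-3687 + -1*1543 + 0*-177 + -1*-2113 + 0*-3860 = 570
  c_2 = 0*-690 + 0*1281 + 0*-2084 + 0*-3687 + 0*1543 + -1*-177 + 0*-2113 + 0*-3860 = 177
  c_3 = 0*-690 + 0*1281 + 0*-2084 + -1*-3687 + -1*1543 + 0*-177 + 0*-2113 + 0*-3860 = 2144
  c_4 = 0*-690 + 0*1281 + -1*-2084 + 0*-3687 + 0*1543 + 0*-177 + 0*-2113 + 0*-3860 = 2084
  c_5 = 0*-690 + 0*1281 + 0*-2084 + -1*-3687 + -5*1543 + 0*-177 + -4*-2113 + 1*-3860 = 564
  c_6 = 1*-690 + 0*1281 + -1*-2084 + 0*-3687 + 0*1543 + -1*-177 + 0*-2113 + 0*-3860 = 1571
  c_7 = 0*-690 + 1*1281 + 0*-2084 + 0*-3687 + 0*1543 + 0*-177 + 0*-2113 + 0*-3860 = 1281
  c_8 = 0*-690 + 0*1281 + 0*-2084 + 0*-3687 + 3*1543 + -1*-177 + 2*-2113 + 0*-3860 = 580
Writing each c_i in base p = 13:
  c_1 = 570 = 11·13^0 + 4·13^1 + 3·13^2
  c_2 = 177 = 8·13^0 + 0·13^1 + 1·13^2
  c_3 = 2144 = 12·13^0 + 8·13^1 + 12·13^2
  c_4 = 2084 = 4·13^0 + 4·13^1 + 12·13^2
  c_5 = 564 = 5·13^0 + 4·13^1 + 3·13^2
  c_6 = 1571 = 11·13^0 + 3·13^1 + 9·13^2
  c_7 = 1281 = 7·13^0 + 7·13^1 + 7·13^2
  c_8 = 580 = 8·13^0 + 5·13^1 + 3·13^2
p-restricted factor λ_0 = (11, 8, 12, 4, 5, 11, 7, 8)
p-restricted factor λ_1 = (4, 0, 8, 4, 4, 3, 7, 5)
p-restricted factor λ_2 = (3, 1, 12, 12, 3, 9, 7, 3)

((11, 8, 12, 4, 5, 11, 7, 8), (4, 0, 8, 4, 4, 3, 7, 5), (3, 1, 12, 12, 3, 9, 7, 3))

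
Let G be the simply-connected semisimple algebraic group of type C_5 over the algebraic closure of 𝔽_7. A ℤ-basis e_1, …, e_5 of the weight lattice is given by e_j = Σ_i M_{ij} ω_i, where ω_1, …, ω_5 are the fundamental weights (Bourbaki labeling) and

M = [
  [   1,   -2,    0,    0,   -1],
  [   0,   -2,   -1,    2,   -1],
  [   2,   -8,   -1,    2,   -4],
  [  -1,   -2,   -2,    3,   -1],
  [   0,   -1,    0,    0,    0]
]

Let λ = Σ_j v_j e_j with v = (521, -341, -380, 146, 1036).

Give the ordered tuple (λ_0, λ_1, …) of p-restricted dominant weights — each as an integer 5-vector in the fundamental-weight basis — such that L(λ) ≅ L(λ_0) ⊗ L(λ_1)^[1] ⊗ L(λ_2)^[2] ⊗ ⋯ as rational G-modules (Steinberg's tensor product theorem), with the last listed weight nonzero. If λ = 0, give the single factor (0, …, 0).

((6, 3, 4, 1, 5), (2, 3, 0, 4, 6), (3, 6, 6, 6, 6))

ω-coordinates c = M·v, v = (521, -341, -380, 146, 1036):
  c_1 = 1*521 + -2*-341 + 0*-380 + 0*146 + -1*1036 = 167
  c_2 = 0*521 + -2*-341 + -1*-380 + 2*146 + -1*1036 = 318
  c_3 = 2*521 + -8*-341 + -1*-380 + 2*146 + -4*1036 = 298
  c_4 = -1*521 + -2*-341 + -2*-380 + 3*146 + -1*1036 = 323
  c_5 = 0*521 + -1*-341 + 0*-380 + 0*146 + 0*1036 = 341
Expand coordinatewise in base 7:
  c_1 = 167 = 6·7^0 + 2·7^1 + 3·7^2
  c_2 = 318 = 3·7^0 + 3·7^1 + 6·7^2
  c_3 = 298 = 4·7^0 + 0·7^1 + 6·7^2
  c_4 = 323 = 1·7^0 + 4·7^1 + 6·7^2
  c_5 = 341 = 5·7^0 + 6·7^1 + 6·7^2
λ_0 = (6, 3, 4, 1, 5)
λ_1 = (2, 3, 0, 4, 6)
λ_2 = (3, 6, 6, 6, 6)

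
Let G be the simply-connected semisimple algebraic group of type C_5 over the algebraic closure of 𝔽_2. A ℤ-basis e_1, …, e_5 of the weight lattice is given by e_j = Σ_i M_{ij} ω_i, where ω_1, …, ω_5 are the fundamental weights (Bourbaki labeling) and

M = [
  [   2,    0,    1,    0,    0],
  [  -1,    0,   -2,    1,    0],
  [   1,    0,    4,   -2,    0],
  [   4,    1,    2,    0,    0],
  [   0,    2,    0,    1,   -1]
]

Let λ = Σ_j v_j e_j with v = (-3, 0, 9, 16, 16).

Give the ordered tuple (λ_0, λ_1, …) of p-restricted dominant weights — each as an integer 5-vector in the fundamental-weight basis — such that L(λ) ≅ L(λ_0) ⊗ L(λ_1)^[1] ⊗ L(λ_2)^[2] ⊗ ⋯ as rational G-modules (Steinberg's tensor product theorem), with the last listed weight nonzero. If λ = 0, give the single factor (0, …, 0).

((1, 1, 1, 0, 0), (1, 0, 0, 1, 0), (0, 0, 0, 1, 0))

Converting to the ω-basis (c_i = row i of M dotted with v = (-3, 0, 9, 16, 16)):
  c_1 = (2)·(-3) + 0·0 + 1·9 + 0·16 + 0·16 = 3
  c_2 = (-1)·(-3) + 0·0 + (-2)·(9) + 1·16 + 0·16 = 1
  c_3 = (1)·(-3) + 0·0 + 4·9 + (-2)·(16) + 0·16 = 1
  c_4 = (4)·(-3) + 1·0 + 2·9 + 0·16 + 0·16 = 6
  c_5 = (0)·(-3) + 2·0 + 0·9 + 1·16 + (-1)·(16) = 0
p = 2; digits c_i = Σ_j d_{ij}·2^j, 0 ≤ d_{ij} < 2:
  c_1 = 3 = 1·2^0 + 1·2^1
  c_2 = 1 = 1·2^0
  c_3 = 1 = 1·2^0
  c_4 = 6 = 0·2^0 + 1·2^1 + 1·2^2
  c_5 = 0
p-restricted factor λ_0 = (1, 1, 1, 0, 0)
p-restricted factor λ_1 = (1, 0, 0, 1, 0)
p-restricted factor λ_2 = (0, 0, 0, 1, 0)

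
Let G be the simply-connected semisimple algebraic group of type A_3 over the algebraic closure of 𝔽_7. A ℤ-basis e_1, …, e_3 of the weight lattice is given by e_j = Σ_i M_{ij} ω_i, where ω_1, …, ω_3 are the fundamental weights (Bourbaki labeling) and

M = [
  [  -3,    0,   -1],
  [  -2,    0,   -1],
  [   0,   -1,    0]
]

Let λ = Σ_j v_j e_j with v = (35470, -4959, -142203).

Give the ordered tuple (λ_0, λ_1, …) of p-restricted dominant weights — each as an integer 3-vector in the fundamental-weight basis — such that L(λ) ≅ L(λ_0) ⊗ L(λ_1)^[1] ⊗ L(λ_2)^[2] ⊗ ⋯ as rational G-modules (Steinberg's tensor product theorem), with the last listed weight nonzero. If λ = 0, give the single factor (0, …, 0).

((2, 3, 3), (3, 2, 1), (2, 5, 3), (6, 4, 0), (0, 1, 2), (2, 4, 0))

Compute c_i = Σ_j M_{ij} v_j with v = (35470, -4959, -142203):
  c_1 = -3*35470 + 0*-4959 + -1*-142203 = 35793
  c_2 = -2*35470 + 0*-4959 + -1*-142203 = 71263
  c_3 = 0*35470 + -1*-4959 + 0*-142203 = 4959
Base-7 expansion of each c_i:
  c_1 = 35793 = 2·7^0 + 3·7^1 + 2·7^2 + 6·7^3 + 0·7^4 + 2·7^5
  c_2 = 71263 = 3·7^0 + 2·7^1 + 5·7^2 + 4·7^3 + 1·7^4 + 4·7^5
  c_3 = 4959 = 3·7^0 + 1·7^1 + 3·7^2 + 0·7^3 + 2·7^4
p-restricted factor λ_0 = (2, 3, 3)
p-restricted factor λ_1 = (3, 2, 1)
p-restricted factor λ_2 = (2, 5, 3)
p-restricted factor λ_3 = (6, 4, 0)
p-restricted factor λ_4 = (0, 1, 2)
p-restricted factor λ_5 = (2, 4, 0)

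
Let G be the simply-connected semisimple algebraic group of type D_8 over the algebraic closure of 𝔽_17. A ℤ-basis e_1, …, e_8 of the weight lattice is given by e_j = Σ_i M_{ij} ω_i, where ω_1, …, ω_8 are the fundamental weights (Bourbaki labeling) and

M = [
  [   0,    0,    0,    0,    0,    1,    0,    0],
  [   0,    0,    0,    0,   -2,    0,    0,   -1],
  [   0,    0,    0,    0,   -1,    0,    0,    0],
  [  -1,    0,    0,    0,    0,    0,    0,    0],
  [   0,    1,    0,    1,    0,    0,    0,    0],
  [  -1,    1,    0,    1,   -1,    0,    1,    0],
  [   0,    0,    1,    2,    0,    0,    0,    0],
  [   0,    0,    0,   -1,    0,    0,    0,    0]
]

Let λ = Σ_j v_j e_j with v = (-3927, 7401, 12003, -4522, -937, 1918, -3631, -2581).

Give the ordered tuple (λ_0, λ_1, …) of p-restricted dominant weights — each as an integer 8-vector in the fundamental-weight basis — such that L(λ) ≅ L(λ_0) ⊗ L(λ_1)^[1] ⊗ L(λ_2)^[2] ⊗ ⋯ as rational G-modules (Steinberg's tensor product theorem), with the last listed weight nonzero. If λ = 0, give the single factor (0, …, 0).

Change of basis e → ω: c = M·v where v = (-3927, 7401, 12003, -4522, -937, 1918, -3631, -2581):
  c_1 = 0*-3927 + 0*7401 + 0*12003 + 0*-4522 + 0*-937 + 1*1918 + 0*-3631 + 0*-2581 = 1918
  c_2 = 0*-3927 + 0*7401 + 0*12003 + 0*-4522 + -2*-937 + 0*1918 + 0*-3631 + -1*-2581 = 4455
  c_3 = 0*-3927 + 0*7401 + 0*12003 + 0*-4522 + -1*-937 + 0*1918 + 0*-3631 + 0*-2581 = 937
  c_4 = -1*-3927 + 0*7401 + 0*12003 + 0*-4522 + 0*-937 + 0*1918 + 0*-3631 + 0*-2581 = 3927
  c_5 = 0*-3927 + 1*7401 + 0*12003 + 1*-4522 + 0*-937 + 0*1918 + 0*-3631 + 0*-2581 = 2879
  c_6 = -1*-3927 + 1*7401 + 0*12003 + 1*-4522 + -1*-937 + 0*1918 + 1*-3631 + 0*-2581 = 4112
  c_7 = 0*-3927 + 0*7401 + 1*12003 + 2*-4522 + 0*-937 + 0*1918 + 0*-3631 + 0*-2581 = 2959
  c_8 = 0*-3927 + 0*7401 + 0*12003 + -1*-4522 + 0*-937 + 0*1918 + 0*-3631 + 0*-2581 = 4522
p = 17; digits c_i = Σ_j d_{ij}·17^j, 0 ≤ d_{ij} < 17:
  c_1 = 1918 = 14·17^0 + 10·17^1 + 6·17^2
  c_2 = 4455 = 1·17^0 + 7·17^1 + 15·17^2
  c_3 = 937 = 2·17^0 + 4·17^1 + 3·17^2
  c_4 = 3927 = 0·17^0 + 10·17^1 + 13·17^2
  c_5 = 2879 = 6·17^0 + 16·17^1 + 9·17^2
  c_6 = 4112 = 15·17^0 + 3·17^1 + 14·17^2
  c_7 = 2959 = 1·17^0 + 4·17^1 + 10·17^2
  c_8 = 4522 = 0·17^0 + 11·17^1 + 15·17^2
p-restricted factor λ_0 = (14, 1, 2, 0, 6, 15, 1, 0)
p-restricted factor λ_1 = (10, 7, 4, 10, 16, 3, 4, 11)
p-restricted factor λ_2 = (6, 15, 3, 13, 9, 14, 10, 15)

((14, 1, 2, 0, 6, 15, 1, 0), (10, 7, 4, 10, 16, 3, 4, 11), (6, 15, 3, 13, 9, 14, 10, 15))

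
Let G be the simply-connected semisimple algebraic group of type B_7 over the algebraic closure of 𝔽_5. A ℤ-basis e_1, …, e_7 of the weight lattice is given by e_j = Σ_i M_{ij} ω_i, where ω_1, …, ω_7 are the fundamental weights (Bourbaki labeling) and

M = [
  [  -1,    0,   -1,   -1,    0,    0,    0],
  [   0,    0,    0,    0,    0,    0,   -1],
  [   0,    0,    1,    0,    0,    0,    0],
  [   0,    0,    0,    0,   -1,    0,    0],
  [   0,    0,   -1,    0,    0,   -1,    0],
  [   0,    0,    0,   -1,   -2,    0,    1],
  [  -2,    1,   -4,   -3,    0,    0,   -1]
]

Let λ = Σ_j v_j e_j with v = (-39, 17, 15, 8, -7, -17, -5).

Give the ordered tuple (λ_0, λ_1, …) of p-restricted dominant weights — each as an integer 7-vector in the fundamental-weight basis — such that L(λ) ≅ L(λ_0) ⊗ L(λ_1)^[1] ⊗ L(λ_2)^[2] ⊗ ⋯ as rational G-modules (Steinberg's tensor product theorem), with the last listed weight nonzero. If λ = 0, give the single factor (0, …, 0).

Change of basis e → ω: c = M·v where v = (-39, 17, 15, 8, -7, -17, -5):
  c_1 = -1*-39 + 0*17 + -1*15 + -1*8 + 0*-7 + 0*-17 + 0*-5 = 16
  c_2 = 0*-39 + 0*17 + 0*15 + 0*8 + 0*-7 + 0*-17 + -1*-5 = 5
  c_3 = 0*-39 + 0*17 + 1*15 + 0*8 + 0*-7 + 0*-17 + 0*-5 = 15
  c_4 = 0*-39 + 0*17 + 0*15 + 0*8 + -1*-7 + 0*-17 + 0*-5 = 7
  c_5 = 0*-39 + 0*17 + -1*15 + 0*8 + 0*-7 + -1*-17 + 0*-5 = 2
  c_6 = 0*-39 + 0*17 + 0*15 + -1*8 + -2*-7 + 0*-17 + 1*-5 = 1
  c_7 = -2*-39 + 1*17 + -4*15 + -3*8 + 0*-7 + 0*-17 + -1*-5 = 16
Writing each c_i in base p = 5:
  c_1 = 16 = 1·5^0 + 3·5^1
  c_2 = 5 = 0·5^0 + 1·5^1
  c_3 = 15 = 0·5^0 + 3·5^1
  c_4 = 7 = 2·5^0 + 1·5^1
  c_5 = 2 = 2·5^0
  c_6 = 1 = 1·5^0
  c_7 = 16 = 1·5^0 + 3·5^1
p-restricted factor λ_0 = (1, 0, 0, 2, 2, 1, 1)
p-restricted factor λ_1 = (3, 1, 3, 1, 0, 0, 3)

((1, 0, 0, 2, 2, 1, 1), (3, 1, 3, 1, 0, 0, 3))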